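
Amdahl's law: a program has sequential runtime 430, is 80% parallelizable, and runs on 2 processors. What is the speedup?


Amdahl's law: T_p = T × ((1-p) + p/N)
= 430 × ((1-0.8) + 0.8/2)
= 430 × (0.20 + 0.4000)
= 430 × 0.6000
= 258.00
Speedup = 430/258.00
= 1.67×


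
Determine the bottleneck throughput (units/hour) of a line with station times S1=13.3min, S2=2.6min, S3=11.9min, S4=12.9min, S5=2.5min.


Bottleneck = longest station time
Station times: [13.3, 2.6, 11.9, 12.9, 2.5]
Max = 13.3 min
Rate = 60 / 13.3
= 4.51 units/hour (bottleneck: 13.3min)


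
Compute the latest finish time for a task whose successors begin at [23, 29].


LF = min of all successor start times
Successors start at: [23, 29]
LF = min(23, 29)
= 23


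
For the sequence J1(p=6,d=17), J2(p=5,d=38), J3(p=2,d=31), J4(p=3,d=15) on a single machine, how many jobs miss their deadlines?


Completion vs due date:
  J1: C=6, d=17 → on time
  J2: C=11, d=38 → on time
  J3: C=13, d=31 → on time
  J4: C=16, d=15 → TARDY
Tardy jobs: J4
Count = 1


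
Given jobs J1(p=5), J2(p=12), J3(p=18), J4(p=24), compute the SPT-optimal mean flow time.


SPT order: J1 → J2 → J3 → J4
Completion times:
  J1: C=5
  J2: C=17
  J3: C=35
  J4: C=59
Sum = 116, n = 4
Mean flow = 116/4
= 29.00


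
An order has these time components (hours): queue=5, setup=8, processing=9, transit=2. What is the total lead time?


Lead time = queue + setup + processing + transit
= 5 + 8 + 9 + 2
= 24 hours


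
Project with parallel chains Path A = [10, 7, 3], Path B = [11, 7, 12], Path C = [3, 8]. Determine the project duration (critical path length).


Path A: 10 + 7 + 3 = 20
Path B: 11 + 7 + 12 = 30
Path C: 3 + 8 = 11
Critical path = longest = max(20, 30, 11)
= 30 (Path B)


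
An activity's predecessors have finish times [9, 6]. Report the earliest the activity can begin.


ES = max of all predecessor completion times
Predecessors: [9, 6]
ES = max(9, 6)
= 9


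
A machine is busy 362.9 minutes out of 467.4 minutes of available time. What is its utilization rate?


Utilization = busy / total × 100
= 362.9 / 467.4 × 100
= 77.6%


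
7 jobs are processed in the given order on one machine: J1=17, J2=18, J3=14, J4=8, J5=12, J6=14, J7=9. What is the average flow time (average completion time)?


Completion times:
  J1: completes at 17
  J2: completes at 35
  J3: completes at 49
  J4: completes at 57
  J5: completes at 69
  J6: completes at 83
  J7: completes at 92
Sum = 402
Average = 402/7
= 57.43


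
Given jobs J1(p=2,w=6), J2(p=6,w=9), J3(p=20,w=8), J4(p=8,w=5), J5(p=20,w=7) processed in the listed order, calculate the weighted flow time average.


Completion times:
  J1: C=2, w×C=6×2=12
  J2: C=8, w×C=9×8=72
  J3: C=28, w×C=8×28=224
  J4: C=36, w×C=5×36=180
  J5: C=56, w×C=7×56=392
Sum w×C = 880
Sum w = 35
Weighted avg = 880/35
= 25.14


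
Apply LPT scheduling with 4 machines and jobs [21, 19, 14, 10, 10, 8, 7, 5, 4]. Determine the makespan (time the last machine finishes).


Jobs (LPT sorted): [21, 19, 14, 10, 10, 8, 7, 5, 4]
Machines: 4
  J=21 → Machine 1 (load: 0+21=21)
  J=19 → Machine 2 (load: 0+19=19)
  J=14 → Machine 3 (load: 0+14=14)
  J=10 → Machine 4 (load: 0+10=10)
  J=10 → Machine 4 (load: 10+10=20)
  J=8 → Machine 3 (load: 14+8=22)
  J=7 → Machine 2 (load: 19+7=26)
  J=5 → Machine 4 (load: 20+5=25)
  J=4 → Machine 1 (load: 21+4=25)
Machine loads: [25, 26, 22, 25]
Makespan = max = 26 time units


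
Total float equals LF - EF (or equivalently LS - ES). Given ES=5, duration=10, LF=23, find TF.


EF = ES + duration = 5 + 10 = 15
LS = LF - duration = 23 - 10 = 13
Total Float = LF - EF = 23 - 15
(or LS - ES = 13 - 5)
= 8


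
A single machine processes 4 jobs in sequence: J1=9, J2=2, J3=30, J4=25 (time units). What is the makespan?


Sequential makespan: sum all processing times
= 9 + 2 + 30 + 25
= 66 time units


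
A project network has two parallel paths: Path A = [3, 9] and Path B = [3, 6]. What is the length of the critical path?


Path A: 3 + 9 = 12
Path B: 3 + 6 = 9
Critical path = longest = max(12, 9)
= 12 (Path A)


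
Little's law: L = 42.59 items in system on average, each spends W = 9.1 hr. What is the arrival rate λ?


Little's law: L = λW → λ = L / W
= 42.59 / 9.1
= 4.68 per hour


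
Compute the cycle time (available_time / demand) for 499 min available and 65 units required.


Cycle time = available time / demand
= 499 / 65
= 7.68 min/unit


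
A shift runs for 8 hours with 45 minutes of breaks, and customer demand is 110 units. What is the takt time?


Available = 8×60 - 45 = 435 min
Takt time = 435 / 110
= 3.95 min/unit


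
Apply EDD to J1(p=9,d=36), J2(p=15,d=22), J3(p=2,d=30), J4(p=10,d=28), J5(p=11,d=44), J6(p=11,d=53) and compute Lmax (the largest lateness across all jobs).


EDD order: J2 → J4 → J3 → J1 → J5 → J6
Completion and lateness:
  J2: C=15, d=22, L=15-22=-7
  J4: C=25, d=28, L=25-28=-3
  J3: C=27, d=30, L=27-30=-3
  J1: C=36, d=36, L=36-36=0
  J5: C=47, d=44, L=47-44=3
  J6: C=58, d=53, L=58-53=5
Lmax = max(-7, -3, -3, 0, 3, 5)
= 5


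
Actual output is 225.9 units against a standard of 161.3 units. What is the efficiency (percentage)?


Efficiency = (actual / standard) × 100
= (225.9 / 161.3) × 100
= 140.0%


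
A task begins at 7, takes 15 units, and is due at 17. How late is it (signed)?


Completion = 7 + 15 = 22
Lateness = C - d = 22 - 17
= 5


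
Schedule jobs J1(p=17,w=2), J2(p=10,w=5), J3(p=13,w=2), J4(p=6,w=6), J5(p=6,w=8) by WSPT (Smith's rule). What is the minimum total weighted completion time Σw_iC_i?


WSPT order (by p/w): J5 → J4 → J2 → J3 → J1
  J5: C=6, w·C=8×6=48
  J4: C=12, w·C=6×12=72
  J2: C=22, w·C=5×22=110
  J3: C=35, w·C=2×35=70
  J1: C=52, w·C=2×52=104
Σ w·C = 404
= 404


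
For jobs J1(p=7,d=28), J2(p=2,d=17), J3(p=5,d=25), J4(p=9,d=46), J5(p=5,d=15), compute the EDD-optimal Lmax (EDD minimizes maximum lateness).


EDD order: J5 → J2 → J3 → J1 → J4
Completion and lateness:
  J5: C=5, d=15, L=5-15=-10
  J2: C=7, d=17, L=7-17=-10
  J3: C=12, d=25, L=12-25=-13
  J1: C=19, d=28, L=19-28=-9
  J4: C=28, d=46, L=28-46=-18
Lmax = max(-10, -10, -13, -9, -18)
= -9


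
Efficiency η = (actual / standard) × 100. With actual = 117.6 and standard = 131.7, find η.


Efficiency = (actual / standard) × 100
= (117.6 / 131.7) × 100
= 89.3%


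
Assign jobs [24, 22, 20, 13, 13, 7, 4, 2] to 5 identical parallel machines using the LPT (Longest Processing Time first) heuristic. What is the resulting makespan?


Jobs (LPT sorted): [24, 22, 20, 13, 13, 7, 4, 2]
Machines: 5
  J=24 → Machine 1 (load: 0+24=24)
  J=22 → Machine 2 (load: 0+22=22)
  J=20 → Machine 3 (load: 0+20=20)
  J=13 → Machine 4 (load: 0+13=13)
  J=13 → Machine 5 (load: 0+13=13)
  J=7 → Machine 4 (load: 13+7=20)
  J=4 → Machine 5 (load: 13+4=17)
  J=2 → Machine 5 (load: 17+2=19)
Machine loads: [24, 22, 20, 20, 19]
Makespan = max = 24 time units


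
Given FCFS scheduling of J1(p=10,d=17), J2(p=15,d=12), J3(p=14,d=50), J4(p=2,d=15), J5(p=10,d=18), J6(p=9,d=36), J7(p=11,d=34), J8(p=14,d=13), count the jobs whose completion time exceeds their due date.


Completion vs due date:
  J1: C=10, d=17 → on time
  J2: C=25, d=12 → TARDY
  J3: C=39, d=50 → on time
  J4: C=41, d=15 → TARDY
  J5: C=51, d=18 → TARDY
  J6: C=60, d=36 → TARDY
  J7: C=71, d=34 → TARDY
  J8: C=85, d=13 → TARDY
Tardy jobs: J2, J4, J5, J6, J7, J8
Count = 6


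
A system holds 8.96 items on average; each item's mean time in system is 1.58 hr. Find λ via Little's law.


Little's law: L = λW → λ = L / W
= 8.96 / 1.58
= 5.67 per hour


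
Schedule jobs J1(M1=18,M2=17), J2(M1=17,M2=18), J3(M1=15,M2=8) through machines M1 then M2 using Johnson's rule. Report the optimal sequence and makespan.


Johnson's rule:
Group 1 (M1≤M2, sort by M1): ['J2']
Group 2 (M1>M2, sort desc M2): ['J1', 'J3']
Sequence: J2 → J1 → J3
Makespan calculation:
  J2: M1 done=17, M2 done=35
  J1: M1 done=35, M2 done=52
  J3: M1 done=50, M2 done=60
= Sequence: J2 → J1 → J3, Makespan: 60


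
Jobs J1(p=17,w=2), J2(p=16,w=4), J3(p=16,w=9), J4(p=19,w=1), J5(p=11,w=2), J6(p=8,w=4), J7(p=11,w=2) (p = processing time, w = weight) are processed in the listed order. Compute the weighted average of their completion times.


Completion times:
  J1: C=17, w×C=2×17=34
  J2: C=33, w×C=4×33=132
  J3: C=49, w×C=9×49=441
  J4: C=68, w×C=1×68=68
  J5: C=79, w×C=2×79=158
  J6: C=87, w×C=4×87=348
  J7: C=98, w×C=2×98=196
Sum w×C = 1377
Sum w = 24
Weighted avg = 1377/24
= 57.38


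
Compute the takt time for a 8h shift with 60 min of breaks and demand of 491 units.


Available = 8×60 - 60 = 420 min
Takt time = 420 / 491
= 0.86 min/unit


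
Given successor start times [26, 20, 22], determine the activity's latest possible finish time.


LF = min of all successor start times
Successors start at: [26, 20, 22]
LF = min(26, 20, 22)
= 20


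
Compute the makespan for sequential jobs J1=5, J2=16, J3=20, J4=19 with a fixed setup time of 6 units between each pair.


Makespan = Σ processing + (n-1) × setup
= (5 + 16 + 20 + 19) + (4-1)×6
= 60 + 18
= 78 time units


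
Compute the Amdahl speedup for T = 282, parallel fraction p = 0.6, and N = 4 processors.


Amdahl's law: T_p = T × ((1-p) + p/N)
= 282 × ((1-0.6) + 0.6/4)
= 282 × (0.40 + 0.1500)
= 282 × 0.5500
= 155.10
Speedup = 282/155.10
= 1.82×


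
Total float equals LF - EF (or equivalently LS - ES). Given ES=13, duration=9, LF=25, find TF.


EF = ES + duration = 13 + 9 = 22
LS = LF - duration = 25 - 9 = 16
Total Float = LF - EF = 25 - 22
(or LS - ES = 16 - 13)
= 3


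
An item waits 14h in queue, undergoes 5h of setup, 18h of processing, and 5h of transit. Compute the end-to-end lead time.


Lead time = queue + setup + processing + transit
= 14 + 5 + 18 + 5
= 42 hours


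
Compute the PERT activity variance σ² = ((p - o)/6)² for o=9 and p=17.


σ² = ((p - o) / 6)² = (p - o)² / 36
= (17 - 9)² / 36
= 8² / 36
= 64 / 36
= 1.7778


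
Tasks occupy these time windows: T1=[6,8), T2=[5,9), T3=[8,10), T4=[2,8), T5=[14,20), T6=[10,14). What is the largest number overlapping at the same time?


Check each time point for overlaps:
  t=6: 3 tasks active (T1, T2, T4)
Max concurrent = 3


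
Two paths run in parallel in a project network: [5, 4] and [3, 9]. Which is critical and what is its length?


Path A: 5 + 4 = 9
Path B: 3 + 9 = 12
Critical path = longest = max(9, 12)
= 12 (Path B)


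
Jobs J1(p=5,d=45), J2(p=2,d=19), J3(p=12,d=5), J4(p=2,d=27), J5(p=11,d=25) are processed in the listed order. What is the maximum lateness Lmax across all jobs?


Lateness per job (L = C - d):
  J1: C=5, d=45, L=-40
  J2: C=7, d=19, L=-12
  J3: C=19, d=5, L=14
  J4: C=21, d=27, L=-6
  J5: C=32, d=25, L=7
Lmax = max(-40, -12, 14, -6, 7)
= 14


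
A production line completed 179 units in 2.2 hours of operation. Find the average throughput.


Throughput = units / time
= 179 / 2.2
= 81.4 units/hour


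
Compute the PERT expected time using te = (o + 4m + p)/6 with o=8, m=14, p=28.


te = (o + 4m + p) / 6
= (8 + 4×14 + 28) / 6
= (8 + 56 + 28) / 6
= 92 / 6
= 15.33


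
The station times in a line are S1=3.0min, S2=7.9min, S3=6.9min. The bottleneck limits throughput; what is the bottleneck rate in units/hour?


Bottleneck = longest station time
Station times: [3.0, 7.9, 6.9]
Max = 7.9 min
Rate = 60 / 7.9
= 7.59 units/hour (bottleneck: 7.9min)


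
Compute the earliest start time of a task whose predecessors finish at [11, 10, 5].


ES = max of all predecessor completion times
Predecessors: [11, 10, 5]
ES = max(11, 10, 5)
= 11


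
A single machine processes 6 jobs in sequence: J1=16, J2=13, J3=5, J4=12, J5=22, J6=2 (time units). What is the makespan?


Sequential makespan: sum all processing times
= 16 + 13 + 5 + 12 + 22 + 2
= 70 time units


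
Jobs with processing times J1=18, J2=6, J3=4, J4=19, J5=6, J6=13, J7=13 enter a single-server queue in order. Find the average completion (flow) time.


Completion times:
  J1: completes at 18
  J2: completes at 24
  J3: completes at 28
  J4: completes at 47
  J5: completes at 53
  J6: completes at 66
  J7: completes at 79
Sum = 315
Average = 315/7
= 45.00


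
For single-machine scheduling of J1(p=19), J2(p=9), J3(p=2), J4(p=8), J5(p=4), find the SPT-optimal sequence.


SPT: sort by shortest processing time
  J3: p=2
  J5: p=4
  J4: p=8
  J2: p=9
  J1: p=19
Order: J3 → J5 → J4 → J2 → J1


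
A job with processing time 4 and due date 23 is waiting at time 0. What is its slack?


Slack = due - current_time - processing
= 23 - 0 - 4
= 19


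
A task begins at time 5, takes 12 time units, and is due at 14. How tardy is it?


Completion = start + processing = 5 + 12 = 17
Tardiness = max(0, C - d) = max(0, 17 - 14)
= max(0, 3)
= 3


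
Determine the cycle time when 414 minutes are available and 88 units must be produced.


Cycle time = available time / demand
= 414 / 88
= 4.70 min/unit


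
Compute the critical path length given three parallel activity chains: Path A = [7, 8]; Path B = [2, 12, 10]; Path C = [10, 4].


Path A: 7 + 8 = 15
Path B: 2 + 12 + 10 = 24
Path C: 10 + 4 = 14
Critical path = longest = max(15, 24, 14)
= 24 (Path B)


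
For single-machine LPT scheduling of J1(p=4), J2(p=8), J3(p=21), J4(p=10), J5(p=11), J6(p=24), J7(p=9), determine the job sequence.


LPT: sort by longest processing time first
  J6: p=24
  J3: p=21
  J5: p=11
  J4: p=10
  J7: p=9
  J2: p=8
  J1: p=4
Order: J6 → J3 → J5 → J4 → J7 → J2 → J1


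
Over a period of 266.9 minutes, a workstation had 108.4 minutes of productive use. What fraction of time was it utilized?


Utilization = busy / total × 100
= 108.4 / 266.9 × 100
= 40.6%


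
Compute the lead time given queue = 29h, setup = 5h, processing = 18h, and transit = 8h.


Lead time = queue + setup + processing + transit
= 29 + 5 + 18 + 8
= 60 hours


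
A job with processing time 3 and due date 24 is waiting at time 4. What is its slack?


Slack = due - current_time - processing
= 24 - 4 - 3
= 17


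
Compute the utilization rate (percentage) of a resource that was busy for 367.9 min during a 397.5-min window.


Utilization = busy / total × 100
= 367.9 / 397.5 × 100
= 92.6%


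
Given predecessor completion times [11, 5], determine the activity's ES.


ES = max of all predecessor completion times
Predecessors: [11, 5]
ES = max(11, 5)
= 11


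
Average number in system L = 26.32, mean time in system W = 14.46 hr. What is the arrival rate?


Little's law: L = λW → λ = L / W
= 26.32 / 14.46
= 1.82 per hour


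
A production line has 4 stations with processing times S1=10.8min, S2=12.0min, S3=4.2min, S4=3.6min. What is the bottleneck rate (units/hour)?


Bottleneck = longest station time
Station times: [10.8, 12.0, 4.2, 3.6]
Max = 12.0 min
Rate = 60 / 12.0
= 5.00 units/hour (bottleneck: 12.0min)


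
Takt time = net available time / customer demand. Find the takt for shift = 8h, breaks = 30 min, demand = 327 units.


Available = 8×60 - 30 = 450 min
Takt time = 450 / 327
= 1.38 min/unit


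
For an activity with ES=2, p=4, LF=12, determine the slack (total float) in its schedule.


EF = ES + duration = 2 + 4 = 6
LS = LF - duration = 12 - 4 = 8
Total Float = LF - EF = 12 - 6
(or LS - ES = 8 - 2)
= 6


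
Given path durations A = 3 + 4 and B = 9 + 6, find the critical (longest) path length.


Path A: 3 + 4 = 7
Path B: 9 + 6 = 15
Critical path = longest = max(7, 15)
= 15 (Path B)


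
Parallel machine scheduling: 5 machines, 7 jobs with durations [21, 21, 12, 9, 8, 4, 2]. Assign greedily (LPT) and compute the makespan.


Jobs (LPT sorted): [21, 21, 12, 9, 8, 4, 2]
Machines: 5
  J=21 → Machine 1 (load: 0+21=21)
  J=21 → Machine 2 (load: 0+21=21)
  J=12 → Machine 3 (load: 0+12=12)
  J=9 → Machine 4 (load: 0+9=9)
  J=8 → Machine 5 (load: 0+8=8)
  J=4 → Machine 5 (load: 8+4=12)
  J=2 → Machine 4 (load: 9+2=11)
Machine loads: [21, 21, 12, 11, 12]
Makespan = max = 21 time units


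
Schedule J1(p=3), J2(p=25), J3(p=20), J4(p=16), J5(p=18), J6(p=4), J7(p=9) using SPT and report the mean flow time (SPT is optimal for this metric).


SPT order: J1 → J6 → J7 → J4 → J5 → J3 → J2
Completion times:
  J1: C=3
  J6: C=7
  J7: C=16
  J4: C=32
  J5: C=50
  J3: C=70
  J2: C=95
Sum = 273, n = 7
Mean flow = 273/7
= 39.00


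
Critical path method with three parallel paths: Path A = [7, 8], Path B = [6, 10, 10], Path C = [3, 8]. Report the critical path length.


Path A: 7 + 8 = 15
Path B: 6 + 10 + 10 = 26
Path C: 3 + 8 = 11
Critical path = longest = max(15, 26, 11)
= 26 (Path B)


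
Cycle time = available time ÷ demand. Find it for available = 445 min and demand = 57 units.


Cycle time = available time / demand
= 445 / 57
= 7.81 min/unit


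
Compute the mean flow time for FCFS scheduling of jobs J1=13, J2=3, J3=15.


Completion times:
  J1: completes at 13
  J2: completes at 16
  J3: completes at 31
Sum = 60
Average = 60/3
= 20.00


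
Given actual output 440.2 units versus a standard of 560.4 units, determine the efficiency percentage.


Efficiency = (actual / standard) × 100
= (440.2 / 560.4) × 100
= 78.6%


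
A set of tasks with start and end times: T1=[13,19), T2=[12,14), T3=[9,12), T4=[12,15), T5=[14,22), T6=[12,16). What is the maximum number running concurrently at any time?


Check each time point for overlaps:
  t=13: 4 tasks active (T1, T2, T4, T6)
Max concurrent = 4


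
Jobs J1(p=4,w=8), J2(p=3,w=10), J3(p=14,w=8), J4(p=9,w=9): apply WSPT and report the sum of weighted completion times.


WSPT order (by p/w): J2 → J1 → J4 → J3
  J2: C=3, w·C=10×3=30
  J1: C=7, w·C=8×7=56
  J4: C=16, w·C=9×16=144
  J3: C=30, w·C=8×30=240
Σ w·C = 470
= 470


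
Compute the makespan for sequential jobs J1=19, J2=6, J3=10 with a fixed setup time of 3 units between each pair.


Makespan = Σ processing + (n-1) × setup
= (19 + 6 + 10) + (3-1)×3
= 35 + 6
= 41 time units


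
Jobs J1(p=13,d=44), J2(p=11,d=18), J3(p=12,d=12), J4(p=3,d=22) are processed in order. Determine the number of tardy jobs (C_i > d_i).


Completion vs due date:
  J1: C=13, d=44 → on time
  J2: C=24, d=18 → TARDY
  J3: C=36, d=12 → TARDY
  J4: C=39, d=22 → TARDY
Tardy jobs: J2, J3, J4
Count = 3


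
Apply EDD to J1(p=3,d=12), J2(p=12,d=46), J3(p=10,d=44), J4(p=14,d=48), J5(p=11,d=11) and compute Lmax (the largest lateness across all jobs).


EDD order: J5 → J1 → J3 → J2 → J4
Completion and lateness:
  J5: C=11, d=11, L=11-11=0
  J1: C=14, d=12, L=14-12=2
  J3: C=24, d=44, L=24-44=-20
  J2: C=36, d=46, L=36-46=-10
  J4: C=50, d=48, L=50-48=2
Lmax = max(0, 2, -20, -10, 2)
= 2


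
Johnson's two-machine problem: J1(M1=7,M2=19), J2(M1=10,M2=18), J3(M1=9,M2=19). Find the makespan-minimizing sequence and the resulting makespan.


Johnson's rule:
Group 1 (M1≤M2, sort by M1): ['J1', 'J3', 'J2']
Group 2 (M1>M2, sort desc M2): []
Sequence: J1 → J3 → J2
Makespan calculation:
  J1: M1 done=7, M2 done=26
  J3: M1 done=16, M2 done=45
  J2: M1 done=26, M2 done=63
= Sequence: J1 → J3 → J2, Makespan: 63


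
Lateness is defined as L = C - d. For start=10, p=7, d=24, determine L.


Completion = 10 + 7 = 17
Lateness = C - d = 17 - 24
= -7


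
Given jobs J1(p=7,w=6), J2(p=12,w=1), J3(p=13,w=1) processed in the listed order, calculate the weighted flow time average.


Completion times:
  J1: C=7, w×C=6×7=42
  J2: C=19, w×C=1×19=19
  J3: C=32, w×C=1×32=32
Sum w×C = 93
Sum w = 8
Weighted avg = 93/8
= 11.62


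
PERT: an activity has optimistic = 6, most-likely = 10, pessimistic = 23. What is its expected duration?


te = (o + 4m + p) / 6
= (6 + 4×10 + 23) / 6
= (6 + 40 + 23) / 6
= 69 / 6
= 11.50


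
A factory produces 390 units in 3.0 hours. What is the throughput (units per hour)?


Throughput = units / time
= 390 / 3.0
= 130.0 units/hour


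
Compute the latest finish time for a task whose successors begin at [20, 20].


LF = min of all successor start times
Successors start at: [20, 20]
LF = min(20, 20)
= 20


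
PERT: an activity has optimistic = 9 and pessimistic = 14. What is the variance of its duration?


σ² = ((p - o) / 6)² = (p - o)² / 36
= (14 - 9)² / 36
= 5² / 36
= 25 / 36
= 0.6944


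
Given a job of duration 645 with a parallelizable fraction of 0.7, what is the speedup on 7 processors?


Amdahl's law: T_p = T × ((1-p) + p/N)
= 645 × ((1-0.7) + 0.7/7)
= 645 × (0.30 + 0.1000)
= 645 × 0.4000
= 258.00
Speedup = 645/258.00
= 2.50×


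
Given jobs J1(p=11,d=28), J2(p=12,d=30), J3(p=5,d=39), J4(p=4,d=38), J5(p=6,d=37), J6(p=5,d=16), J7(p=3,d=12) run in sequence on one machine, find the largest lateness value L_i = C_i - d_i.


Lateness per job (L = C - d):
  J1: C=11, d=28, L=-17
  J2: C=23, d=30, L=-7
  J3: C=28, d=39, L=-11
  J4: C=32, d=38, L=-6
  J5: C=38, d=37, L=1
  J6: C=43, d=16, L=27
  J7: C=46, d=12, L=34
Lmax = max(-17, -7, -11, -6, 1, 27, 34)
= 34


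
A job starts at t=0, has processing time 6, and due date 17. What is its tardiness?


Completion = start + processing = 0 + 6 = 6
Tardiness = max(0, C - d) = max(0, 6 - 17)
= max(0, -11)
= 0


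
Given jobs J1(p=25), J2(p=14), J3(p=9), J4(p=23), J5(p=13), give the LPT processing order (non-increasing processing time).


LPT: sort by longest processing time first
  J1: p=25
  J4: p=23
  J2: p=14
  J5: p=13
  J3: p=9
Order: J1 → J4 → J2 → J5 → J3


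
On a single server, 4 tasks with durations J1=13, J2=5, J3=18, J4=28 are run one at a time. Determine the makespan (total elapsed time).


Sequential makespan: sum all processing times
= 13 + 5 + 18 + 28
= 64 time units


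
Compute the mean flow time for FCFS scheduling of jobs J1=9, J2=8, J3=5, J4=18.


Completion times:
  J1: completes at 9
  J2: completes at 17
  J3: completes at 22
  J4: completes at 40
Sum = 88
Average = 88/4
= 22.00


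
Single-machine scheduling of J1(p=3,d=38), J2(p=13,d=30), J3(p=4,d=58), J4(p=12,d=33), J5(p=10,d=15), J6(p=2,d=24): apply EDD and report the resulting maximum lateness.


EDD order: J5 → J6 → J2 → J4 → J1 → J3
Completion and lateness:
  J5: C=10, d=15, L=10-15=-5
  J6: C=12, d=24, L=12-24=-12
  J2: C=25, d=30, L=25-30=-5
  J4: C=37, d=33, L=37-33=4
  J1: C=40, d=38, L=40-38=2
  J3: C=44, d=58, L=44-58=-14
Lmax = max(-5, -12, -5, 4, 2, -14)
= 4


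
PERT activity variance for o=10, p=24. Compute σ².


σ² = ((p - o) / 6)² = (p - o)² / 36
= (24 - 10)² / 36
= 14² / 36
= 196 / 36
= 5.4444


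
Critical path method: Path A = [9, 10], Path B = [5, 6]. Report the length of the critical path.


Path A: 9 + 10 = 19
Path B: 5 + 6 = 11
Critical path = longest = max(19, 11)
= 19 (Path A)


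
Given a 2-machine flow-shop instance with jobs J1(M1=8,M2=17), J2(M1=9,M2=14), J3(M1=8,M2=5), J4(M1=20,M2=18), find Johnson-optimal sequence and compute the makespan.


Johnson's rule:
Group 1 (M1≤M2, sort by M1): ['J1', 'J2']
Group 2 (M1>M2, sort desc M2): ['J4', 'J3']
Sequence: J1 → J2 → J4 → J3
Makespan calculation:
  J1: M1 done=8, M2 done=25
  J2: M1 done=17, M2 done=39
  J4: M1 done=37, M2 done=57
  J3: M1 done=45, M2 done=62
= Sequence: J1 → J2 → J4 → J3, Makespan: 62


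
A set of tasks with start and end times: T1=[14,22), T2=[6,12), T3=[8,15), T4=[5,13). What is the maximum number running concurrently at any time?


Check each time point for overlaps:
  t=8: 3 tasks active (T2, T3, T4)
Max concurrent = 3


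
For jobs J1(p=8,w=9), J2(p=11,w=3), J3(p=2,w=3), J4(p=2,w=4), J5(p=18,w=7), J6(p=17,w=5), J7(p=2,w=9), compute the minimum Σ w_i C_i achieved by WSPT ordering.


WSPT order (by p/w): J7 → J4 → J3 → J1 → J5 → J6 → J2
  J7: C=2, w·C=9×2=18
  J4: C=4, w·C=4×4=16
  J3: C=6, w·C=3×6=18
  J1: C=14, w·C=9×14=126
  J5: C=32, w·C=7×32=224
  J6: C=49, w·C=5×49=245
  J2: C=60, w·C=3×60=180
Σ w·C = 827
= 827


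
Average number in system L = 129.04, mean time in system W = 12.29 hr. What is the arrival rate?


Little's law: L = λW → λ = L / W
= 129.04 / 12.29
= 10.50 per hour


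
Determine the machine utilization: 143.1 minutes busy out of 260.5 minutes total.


Utilization = busy / total × 100
= 143.1 / 260.5 × 100
= 54.9%


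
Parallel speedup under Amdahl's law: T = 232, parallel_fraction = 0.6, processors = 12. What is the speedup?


Amdahl's law: T_p = T × ((1-p) + p/N)
= 232 × ((1-0.6) + 0.6/12)
= 232 × (0.40 + 0.0500)
= 232 × 0.4500
= 104.40
Speedup = 232/104.40
= 2.22×


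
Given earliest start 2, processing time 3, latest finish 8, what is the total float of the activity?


EF = ES + duration = 2 + 3 = 5
LS = LF - duration = 8 - 3 = 5
Total Float = LF - EF = 8 - 5
(or LS - ES = 5 - 2)
= 3


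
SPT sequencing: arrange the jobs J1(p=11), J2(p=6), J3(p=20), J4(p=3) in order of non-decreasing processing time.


SPT: sort by shortest processing time
  J4: p=3
  J2: p=6
  J1: p=11
  J3: p=20
Order: J4 → J2 → J1 → J3


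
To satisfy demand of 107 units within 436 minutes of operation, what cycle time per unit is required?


Cycle time = available time / demand
= 436 / 107
= 4.07 min/unit


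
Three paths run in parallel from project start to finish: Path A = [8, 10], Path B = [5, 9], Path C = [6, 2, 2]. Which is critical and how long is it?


Path A: 8 + 10 = 18
Path B: 5 + 9 = 14
Path C: 6 + 2 + 2 = 10
Critical path = longest = max(18, 14, 10)
= 18 (Path A)


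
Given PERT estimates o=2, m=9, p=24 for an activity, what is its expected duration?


te = (o + 4m + p) / 6
= (2 + 4×9 + 24) / 6
= (2 + 36 + 24) / 6
= 62 / 6
= 10.33


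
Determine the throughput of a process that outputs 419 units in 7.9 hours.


Throughput = units / time
= 419 / 7.9
= 53.0 units/hour


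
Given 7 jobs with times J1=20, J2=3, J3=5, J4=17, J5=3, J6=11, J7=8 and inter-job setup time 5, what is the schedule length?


Makespan = Σ processing + (n-1) × setup
= (20 + 3 + 5 + 17 + 3 + 11 + 8) + (7-1)×5
= 67 + 30
= 97 time units


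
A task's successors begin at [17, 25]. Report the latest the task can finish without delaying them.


LF = min of all successor start times
Successors start at: [17, 25]
LF = min(17, 25)
= 17


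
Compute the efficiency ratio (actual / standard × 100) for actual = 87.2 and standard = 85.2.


Efficiency = (actual / standard) × 100
= (87.2 / 85.2) × 100
= 102.3%


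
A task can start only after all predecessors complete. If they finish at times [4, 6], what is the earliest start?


ES = max of all predecessor completion times
Predecessors: [4, 6]
ES = max(4, 6)
= 6


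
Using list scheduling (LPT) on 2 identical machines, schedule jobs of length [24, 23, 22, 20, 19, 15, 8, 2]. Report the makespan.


Jobs (LPT sorted): [24, 23, 22, 20, 19, 15, 8, 2]
Machines: 2
  J=24 → Machine 1 (load: 0+24=24)
  J=23 → Machine 2 (load: 0+23=23)
  J=22 → Machine 2 (load: 23+22=45)
  J=20 → Machine 1 (load: 24+20=44)
  J=19 → Machine 1 (load: 44+19=63)
  J=15 → Machine 2 (load: 45+15=60)
  J=8 → Machine 2 (load: 60+8=68)
  J=2 → Machine 1 (load: 63+2=65)
Machine loads: [65, 68]
Makespan = max = 68 time units


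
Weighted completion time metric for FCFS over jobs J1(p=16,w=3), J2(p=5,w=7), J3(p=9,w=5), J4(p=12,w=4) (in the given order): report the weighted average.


Completion times:
  J1: C=16, w×C=3×16=48
  J2: C=21, w×C=7×21=147
  J3: C=30, w×C=5×30=150
  J4: C=42, w×C=4×42=168
Sum w×C = 513
Sum w = 19
Weighted avg = 513/19
= 27.00


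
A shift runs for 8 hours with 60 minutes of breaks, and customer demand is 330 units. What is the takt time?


Available = 8×60 - 60 = 420 min
Takt time = 420 / 330
= 1.27 min/unit


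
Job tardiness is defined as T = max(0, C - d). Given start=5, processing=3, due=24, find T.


Completion = start + processing = 5 + 3 = 8
Tardiness = max(0, C - d) = max(0, 8 - 24)
= max(0, -16)
= 0


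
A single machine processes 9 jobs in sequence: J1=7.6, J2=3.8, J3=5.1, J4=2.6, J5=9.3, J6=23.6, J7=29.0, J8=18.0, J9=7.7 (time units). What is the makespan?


Sequential makespan: sum all processing times
= 7.6 + 3.8 + 5.1 + 2.6 + 9.3 + 23.6 + 29.0 + 18.0 + 7.7
= 106.7 time units


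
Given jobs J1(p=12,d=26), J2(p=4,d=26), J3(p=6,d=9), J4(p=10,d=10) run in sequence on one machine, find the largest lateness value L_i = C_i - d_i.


Lateness per job (L = C - d):
  J1: C=12, d=26, L=-14
  J2: C=16, d=26, L=-10
  J3: C=22, d=9, L=13
  J4: C=32, d=10, L=22
Lmax = max(-14, -10, 13, 22)
= 22


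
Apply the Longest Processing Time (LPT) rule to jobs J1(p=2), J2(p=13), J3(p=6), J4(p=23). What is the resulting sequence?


LPT: sort by longest processing time first
  J4: p=23
  J2: p=13
  J3: p=6
  J1: p=2
Order: J4 → J2 → J3 → J1


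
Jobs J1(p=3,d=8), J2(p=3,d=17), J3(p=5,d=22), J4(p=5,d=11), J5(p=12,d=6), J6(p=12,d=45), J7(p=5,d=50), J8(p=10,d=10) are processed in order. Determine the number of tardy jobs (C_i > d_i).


Completion vs due date:
  J1: C=3, d=8 → on time
  J2: C=6, d=17 → on time
  J3: C=11, d=22 → on time
  J4: C=16, d=11 → TARDY
  J5: C=28, d=6 → TARDY
  J6: C=40, d=45 → on time
  J7: C=45, d=50 → on time
  J8: C=55, d=10 → TARDY
Tardy jobs: J4, J5, J8
Count = 3


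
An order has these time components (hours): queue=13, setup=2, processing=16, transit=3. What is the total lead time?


Lead time = queue + setup + processing + transit
= 13 + 2 + 16 + 3
= 34 hours


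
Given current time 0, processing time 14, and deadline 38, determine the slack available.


Slack = due - current_time - processing
= 38 - 0 - 14
= 24


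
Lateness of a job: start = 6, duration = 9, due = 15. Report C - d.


Completion = 6 + 9 = 15
Lateness = C - d = 15 - 15
= 0


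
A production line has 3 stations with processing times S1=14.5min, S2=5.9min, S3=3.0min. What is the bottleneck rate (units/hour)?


Bottleneck = longest station time
Station times: [14.5, 5.9, 3.0]
Max = 14.5 min
Rate = 60 / 14.5
= 4.14 units/hour (bottleneck: 14.5min)


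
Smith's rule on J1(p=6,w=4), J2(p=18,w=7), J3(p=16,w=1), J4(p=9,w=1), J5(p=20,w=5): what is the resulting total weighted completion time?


WSPT order (by p/w): J1 → J2 → J5 → J4 → J3
  J1: C=6, w·C=4×6=24
  J2: C=24, w·C=7×24=168
  J5: C=44, w·C=5×44=220
  J4: C=53, w·C=1×53=53
  J3: C=69, w·C=1×69=69
Σ w·C = 534
= 534


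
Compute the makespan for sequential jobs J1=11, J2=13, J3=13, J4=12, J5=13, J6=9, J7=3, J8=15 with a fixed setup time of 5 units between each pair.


Makespan = Σ processing + (n-1) × setup
= (11 + 13 + 13 + 12 + 13 + 9 + 3 + 15) + (8-1)×5
= 89 + 35
= 124 time units


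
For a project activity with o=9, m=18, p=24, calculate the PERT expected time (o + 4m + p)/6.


te = (o + 4m + p) / 6
= (9 + 4×18 + 24) / 6
= (9 + 72 + 24) / 6
= 105 / 6
= 17.50


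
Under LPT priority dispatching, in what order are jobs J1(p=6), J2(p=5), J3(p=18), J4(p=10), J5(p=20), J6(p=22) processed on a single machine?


LPT: sort by longest processing time first
  J6: p=22
  J5: p=20
  J3: p=18
  J4: p=10
  J1: p=6
  J2: p=5
Order: J6 → J5 → J3 → J4 → J1 → J2


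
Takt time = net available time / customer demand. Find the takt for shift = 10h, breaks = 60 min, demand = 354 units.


Available = 10×60 - 60 = 540 min
Takt time = 540 / 354
= 1.53 min/unit


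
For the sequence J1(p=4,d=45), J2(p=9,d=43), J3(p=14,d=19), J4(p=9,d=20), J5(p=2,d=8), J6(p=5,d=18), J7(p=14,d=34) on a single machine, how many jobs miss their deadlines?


Completion vs due date:
  J1: C=4, d=45 → on time
  J2: C=13, d=43 → on time
  J3: C=27, d=19 → TARDY
  J4: C=36, d=20 → TARDY
  J5: C=38, d=8 → TARDY
  J6: C=43, d=18 → TARDY
  J7: C=57, d=34 → TARDY
Tardy jobs: J3, J4, J5, J6, J7
Count = 5


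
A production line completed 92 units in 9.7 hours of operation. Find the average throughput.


Throughput = units / time
= 92 / 9.7
= 9.5 units/hour


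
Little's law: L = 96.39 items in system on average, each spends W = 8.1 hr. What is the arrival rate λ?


Little's law: L = λW → λ = L / W
= 96.39 / 8.1
= 11.90 per hour


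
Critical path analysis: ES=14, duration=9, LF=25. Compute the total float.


EF = ES + duration = 14 + 9 = 23
LS = LF - duration = 25 - 9 = 16
Total Float = LF - EF = 25 - 23
(or LS - ES = 16 - 14)
= 2


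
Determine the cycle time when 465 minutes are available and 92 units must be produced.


Cycle time = available time / demand
= 465 / 92
= 5.05 min/unit


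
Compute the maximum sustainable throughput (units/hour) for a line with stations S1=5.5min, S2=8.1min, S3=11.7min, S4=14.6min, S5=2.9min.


Bottleneck = longest station time
Station times: [5.5, 8.1, 11.7, 14.6, 2.9]
Max = 14.6 min
Rate = 60 / 14.6
= 4.11 units/hour (bottleneck: 14.6min)


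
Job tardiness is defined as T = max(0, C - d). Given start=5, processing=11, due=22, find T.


Completion = start + processing = 5 + 11 = 16
Tardiness = max(0, C - d) = max(0, 16 - 22)
= max(0, -6)
= 0


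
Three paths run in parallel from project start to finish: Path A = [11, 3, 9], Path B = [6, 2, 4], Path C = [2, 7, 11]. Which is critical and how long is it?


Path A: 11 + 3 + 9 = 23
Path B: 6 + 2 + 4 = 12
Path C: 2 + 7 + 11 = 20
Critical path = longest = max(23, 12, 20)
= 23 (Path A)


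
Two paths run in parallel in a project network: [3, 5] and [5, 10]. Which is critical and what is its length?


Path A: 3 + 5 = 8
Path B: 5 + 10 = 15
Critical path = longest = max(8, 15)
= 15 (Path B)


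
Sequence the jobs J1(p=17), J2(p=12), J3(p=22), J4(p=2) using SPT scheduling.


SPT: sort by shortest processing time
  J4: p=2
  J2: p=12
  J1: p=17
  J3: p=22
Order: J4 → J2 → J1 → J3


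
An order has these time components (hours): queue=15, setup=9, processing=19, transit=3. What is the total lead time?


Lead time = queue + setup + processing + transit
= 15 + 9 + 19 + 3
= 46 hours


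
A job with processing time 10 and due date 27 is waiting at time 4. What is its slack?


Slack = due - current_time - processing
= 27 - 4 - 10
= 13


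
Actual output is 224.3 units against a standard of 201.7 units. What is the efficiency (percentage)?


Efficiency = (actual / standard) × 100
= (224.3 / 201.7) × 100
= 111.2%


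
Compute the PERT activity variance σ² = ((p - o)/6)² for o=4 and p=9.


σ² = ((p - o) / 6)² = (p - o)² / 36
= (9 - 4)² / 36
= 5² / 36
= 25 / 36
= 0.6944


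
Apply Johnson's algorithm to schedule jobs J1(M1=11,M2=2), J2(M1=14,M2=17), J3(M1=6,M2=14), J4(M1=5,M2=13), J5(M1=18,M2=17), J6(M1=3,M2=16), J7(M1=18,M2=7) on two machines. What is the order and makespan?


Johnson's rule:
Group 1 (M1≤M2, sort by M1): ['J6', 'J4', 'J3', 'J2']
Group 2 (M1>M2, sort desc M2): ['J5', 'J7', 'J1']
Sequence: J6 → J4 → J3 → J2 → J5 → J7 → J1
Makespan calculation:
  J6: M1 done=3, M2 done=19
  J4: M1 done=8, M2 done=32
  J3: M1 done=14, M2 done=46
  J2: M1 done=28, M2 done=63
  J5: M1 done=46, M2 done=80
  J7: M1 done=64, M2 done=87
  J1: M1 done=75, M2 done=89
= Sequence: J6 → J4 → J3 → J2 → J5 → J7 → J1, Makespan: 89


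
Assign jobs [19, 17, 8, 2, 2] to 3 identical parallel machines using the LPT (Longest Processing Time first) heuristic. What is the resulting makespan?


Jobs (LPT sorted): [19, 17, 8, 2, 2]
Machines: 3
  J=19 → Machine 1 (load: 0+19=19)
  J=17 → Machine 2 (load: 0+17=17)
  J=8 → Machine 3 (load: 0+8=8)
  J=2 → Machine 3 (load: 8+2=10)
  J=2 → Machine 3 (load: 10+2=12)
Machine loads: [19, 17, 12]
Makespan = max = 19 time units


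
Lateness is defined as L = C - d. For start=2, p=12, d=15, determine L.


Completion = 2 + 12 = 14
Lateness = C - d = 14 - 15
= -1


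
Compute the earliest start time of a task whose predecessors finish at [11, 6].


ES = max of all predecessor completion times
Predecessors: [11, 6]
ES = max(11, 6)
= 11


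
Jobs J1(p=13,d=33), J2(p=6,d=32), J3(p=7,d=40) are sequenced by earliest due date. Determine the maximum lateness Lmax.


EDD order: J2 → J1 → J3
Completion and lateness:
  J2: C=6, d=32, L=6-32=-26
  J1: C=19, d=33, L=19-33=-14
  J3: C=26, d=40, L=26-40=-14
Lmax = max(-26, -14, -14)
= -14


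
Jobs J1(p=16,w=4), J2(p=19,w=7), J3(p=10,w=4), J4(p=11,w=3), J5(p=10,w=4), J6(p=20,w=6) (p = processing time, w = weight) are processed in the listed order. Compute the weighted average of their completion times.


Completion times:
  J1: C=16, w×C=4×16=64
  J2: C=35, w×C=7×35=245
  J3: C=45, w×C=4×45=180
  J4: C=56, w×C=3×56=168
  J5: C=66, w×C=4×66=264
  J6: C=86, w×C=6×86=516
Sum w×C = 1437
Sum w = 28
Weighted avg = 1437/28
= 51.32


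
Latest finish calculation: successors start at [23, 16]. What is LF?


LF = min of all successor start times
Successors start at: [23, 16]
LF = min(23, 16)
= 16


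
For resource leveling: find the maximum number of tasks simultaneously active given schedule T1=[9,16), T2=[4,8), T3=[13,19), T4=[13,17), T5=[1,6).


Check each time point for overlaps:
  t=13: 3 tasks active (T1, T3, T4)
Max concurrent = 3


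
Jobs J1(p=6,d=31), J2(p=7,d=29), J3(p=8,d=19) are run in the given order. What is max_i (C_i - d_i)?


Lateness per job (L = C - d):
  J1: C=6, d=31, L=-25
  J2: C=13, d=29, L=-16
  J3: C=21, d=19, L=2
Lmax = max(-25, -16, 2)
= 2


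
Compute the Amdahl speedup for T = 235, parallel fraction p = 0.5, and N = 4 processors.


Amdahl's law: T_p = T × ((1-p) + p/N)
= 235 × ((1-0.5) + 0.5/4)
= 235 × (0.50 + 0.1250)
= 235 × 0.6250
= 146.88
Speedup = 235/146.88
= 1.60×


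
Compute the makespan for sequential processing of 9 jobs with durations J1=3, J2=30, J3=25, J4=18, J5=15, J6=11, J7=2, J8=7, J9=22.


Sequential makespan: sum all processing times
= 3 + 30 + 25 + 18 + 15 + 11 + 2 + 7 + 22
= 133 time units


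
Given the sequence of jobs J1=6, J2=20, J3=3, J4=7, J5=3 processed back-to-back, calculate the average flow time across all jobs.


Completion times:
  J1: completes at 6
  J2: completes at 26
  J3: completes at 29
  J4: completes at 36
  J5: completes at 39
Sum = 136
Average = 136/5
= 27.20


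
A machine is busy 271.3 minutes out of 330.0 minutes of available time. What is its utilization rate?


Utilization = busy / total × 100
= 271.3 / 330.0 × 100
= 82.2%


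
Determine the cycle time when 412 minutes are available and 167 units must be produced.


Cycle time = available time / demand
= 412 / 167
= 2.47 min/unit


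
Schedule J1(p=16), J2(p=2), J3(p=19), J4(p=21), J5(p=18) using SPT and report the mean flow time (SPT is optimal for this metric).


SPT order: J2 → J1 → J5 → J3 → J4
Completion times:
  J2: C=2
  J1: C=18
  J5: C=36
  J3: C=55
  J4: C=76
Sum = 187, n = 5
Mean flow = 187/5
= 37.40


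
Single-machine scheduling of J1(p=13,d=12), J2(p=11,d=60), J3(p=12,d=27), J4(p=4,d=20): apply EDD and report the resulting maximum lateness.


EDD order: J1 → J4 → J3 → J2
Completion and lateness:
  J1: C=13, d=12, L=13-12=1
  J4: C=17, d=20, L=17-20=-3
  J3: C=29, d=27, L=29-27=2
  J2: C=40, d=60, L=40-60=-20
Lmax = max(1, -3, 2, -20)
= 2


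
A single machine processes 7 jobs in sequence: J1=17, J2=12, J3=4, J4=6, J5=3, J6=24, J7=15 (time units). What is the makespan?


Sequential makespan: sum all processing times
= 17 + 12 + 4 + 6 + 3 + 24 + 15
= 81 time units


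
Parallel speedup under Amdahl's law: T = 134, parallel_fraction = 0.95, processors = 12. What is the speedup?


Amdahl's law: T_p = T × ((1-p) + p/N)
= 134 × ((1-0.95) + 0.95/12)
= 134 × (0.05 + 0.0792)
= 134 × 0.1292
= 17.31
Speedup = 134/17.31
= 7.74×
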